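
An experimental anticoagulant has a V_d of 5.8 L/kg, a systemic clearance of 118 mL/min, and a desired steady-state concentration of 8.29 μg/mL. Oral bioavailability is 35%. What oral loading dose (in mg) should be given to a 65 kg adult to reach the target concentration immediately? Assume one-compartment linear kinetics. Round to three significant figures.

8930 mg

Vd = 5.8 L/kg × 65 kg = 377.0 L
LD is governed by Vd — clearance does not enter the loading-dose calculation.
LD = Vd × C / F = 377.0 × 8.290 / 0.35 = 8930 mg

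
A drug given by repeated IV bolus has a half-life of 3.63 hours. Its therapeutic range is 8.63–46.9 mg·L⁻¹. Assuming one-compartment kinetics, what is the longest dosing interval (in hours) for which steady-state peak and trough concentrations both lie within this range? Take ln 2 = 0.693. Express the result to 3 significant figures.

8.87 h

k = 0.693 / t½ = 0.693 / 3.63 = 0.1909 h⁻¹
Between IV bolus doses, concentration decays as C = C₀·e^(−kτ), so C_peak/C_trough = e^(kτ).
τ_max = ln(C_peak/C_trough) / k = ln(46.9/8.63) / 0.1909 = 1.693 / 0.1909 = 8.869 h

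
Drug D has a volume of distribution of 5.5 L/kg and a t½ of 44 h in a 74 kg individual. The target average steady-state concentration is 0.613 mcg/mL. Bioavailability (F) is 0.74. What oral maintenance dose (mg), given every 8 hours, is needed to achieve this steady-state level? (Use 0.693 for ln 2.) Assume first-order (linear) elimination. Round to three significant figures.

42.5 mg

Vd = 5.5 L/kg × 74 kg = 407.0 L
CL = ln 2 · Vd / t½ = 0.693 × 407.0 / 44 = 6.410 L/h
D = CL × Css × τ / F = 6.410 × 0.613 × 8 / 0.74 = 42.48 mg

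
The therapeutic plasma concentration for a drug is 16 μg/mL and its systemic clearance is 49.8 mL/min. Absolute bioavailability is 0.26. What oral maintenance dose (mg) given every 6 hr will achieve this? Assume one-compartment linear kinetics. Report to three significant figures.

CL = 49.8 mL/min = 49.8 × 0.06 = 2.988 L/h
D = CL × Css × τ / F = 2.988 × 16 × 6 / 0.26 = 1103 mg

1100 mg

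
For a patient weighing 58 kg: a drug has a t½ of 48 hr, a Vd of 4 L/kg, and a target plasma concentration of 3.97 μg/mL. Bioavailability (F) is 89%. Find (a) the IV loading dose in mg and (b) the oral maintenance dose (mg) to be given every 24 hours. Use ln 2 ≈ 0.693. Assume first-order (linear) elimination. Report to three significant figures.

(a) 921 mg; (b) 359 mg

Total Vd = 4 × 58 = 232.0 L
LD = Vd × C = 232.0 × 3.97 = 921.0 mg
CL = 0.693 × Vd / t½ = 0.693 × 232.0 / 48 = 3.350 L/h
D = CL × Css × τ / F = 3.350 × 3.97 × 24 / 0.89 = 358.6 mg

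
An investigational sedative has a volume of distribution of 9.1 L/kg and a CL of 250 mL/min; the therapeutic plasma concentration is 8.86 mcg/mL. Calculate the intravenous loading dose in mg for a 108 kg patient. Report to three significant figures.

Total Vd = 9.1 × 108 = 982.8 L
LD = Vd × C = 982.8 × 8.860 = 8708 mg

8710 mg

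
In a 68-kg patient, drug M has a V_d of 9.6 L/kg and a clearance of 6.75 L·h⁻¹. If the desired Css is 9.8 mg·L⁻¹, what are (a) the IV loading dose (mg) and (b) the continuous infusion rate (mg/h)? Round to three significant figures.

Total Vd = 9.6 × 68 = 652.8 L
LD = Vd · C_target = 652.8 × 9.8 = 6397 mg
Maintenance: replace elimination → rate = CL × Css = 6.750 × 9.8 = 66.15 mg/h

(a) 6400 mg; (b) 66.2 mg/h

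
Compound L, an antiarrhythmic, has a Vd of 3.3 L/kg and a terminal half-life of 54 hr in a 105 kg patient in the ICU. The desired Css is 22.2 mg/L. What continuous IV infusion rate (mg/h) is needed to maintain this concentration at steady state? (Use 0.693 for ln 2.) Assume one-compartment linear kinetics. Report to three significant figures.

Total Vd = 3.3 × 105 = 346.5 L
CL = ln 2 · Vd / t½ = 0.693 × 346.5 / 54 = 4.447 L/h
Infusion rate = CL × Css = 4.447 × 22.2 = 98.72 mg/h

98.7 mg/h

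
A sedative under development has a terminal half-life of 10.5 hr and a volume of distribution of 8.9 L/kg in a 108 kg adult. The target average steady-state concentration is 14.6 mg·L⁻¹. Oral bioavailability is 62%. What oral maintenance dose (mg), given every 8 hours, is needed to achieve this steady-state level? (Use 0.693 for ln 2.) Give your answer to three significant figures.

Total Vd = 8.9 × 108 = 961.2 L
k = 0.693/10.5 = 0.06600 h⁻¹, so CL = k·Vd = 0.06600 × 961.2 = 63.44 L/h
D = CL × Css × τ / F = 63.44 × 14.6 × 8 / 0.62 = 11950 mg

12000 mg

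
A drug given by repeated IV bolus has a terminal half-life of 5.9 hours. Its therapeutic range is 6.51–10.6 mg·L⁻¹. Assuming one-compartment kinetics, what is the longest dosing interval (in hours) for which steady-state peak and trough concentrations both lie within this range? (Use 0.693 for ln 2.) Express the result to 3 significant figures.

k = 0.693 / t½ = 0.693 / 5.9 = 0.1175 h⁻¹
Between IV bolus doses, concentration decays as C = C₀·e^(−kτ), so C_peak/C_trough = e^(kτ).
τ_max = ln(C_peak/C_trough) / k = ln(10.6/6.51) / 0.1175 = 0.4875 / 0.1175 = 4.149 h

4.15 h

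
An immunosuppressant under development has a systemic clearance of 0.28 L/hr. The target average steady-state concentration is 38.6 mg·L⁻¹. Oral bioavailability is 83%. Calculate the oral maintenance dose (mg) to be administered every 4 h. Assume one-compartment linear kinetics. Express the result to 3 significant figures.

52.1 mg

At steady state, dose per interval replaces the amount cleared in that interval: F·D/τ = CL·Css.
D = CL × Css × τ / F = 0.2800 × 38.6 × 4 / 0.83 = 52.09 mg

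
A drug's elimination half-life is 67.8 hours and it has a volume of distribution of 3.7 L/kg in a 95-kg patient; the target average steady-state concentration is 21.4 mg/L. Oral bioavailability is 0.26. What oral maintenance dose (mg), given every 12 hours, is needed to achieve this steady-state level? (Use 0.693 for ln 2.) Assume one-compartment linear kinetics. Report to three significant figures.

3550 mg

Vd = 3.7 L/kg × 95 kg = 351.5 L
k = 0.693/67.8 = 0.01022 h⁻¹, so CL = k·Vd = 0.01022 × 351.5 = 3.592 L/h
D = CL × Css × τ / F = 3.592 × 21.4 × 12 / 0.26 = 3548 mg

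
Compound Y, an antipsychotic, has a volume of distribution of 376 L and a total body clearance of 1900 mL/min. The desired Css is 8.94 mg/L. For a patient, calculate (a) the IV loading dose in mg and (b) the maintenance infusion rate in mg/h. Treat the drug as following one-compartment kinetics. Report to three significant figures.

(a) 3360 mg; (b) 1020 mg/h

Loading dose = Vd × C = 376.0 × 8.94 = 3361 mg
CL = 1900 mL/min = 1900 × 0.06 = 114.0 L/h
Maintenance infusion rate = CL × Css = 114.0 × 8.94 = 1019 mg/h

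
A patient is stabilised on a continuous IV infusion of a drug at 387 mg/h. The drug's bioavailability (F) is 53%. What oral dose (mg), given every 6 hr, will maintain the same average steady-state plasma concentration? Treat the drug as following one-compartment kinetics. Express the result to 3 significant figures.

4380 mg

To maintain the same Css, the systemic dosing rate must be unchanged: F·D/τ = infusion rate.
D = rate × τ / F = 387 × 6 / 0.53 = 4381 mg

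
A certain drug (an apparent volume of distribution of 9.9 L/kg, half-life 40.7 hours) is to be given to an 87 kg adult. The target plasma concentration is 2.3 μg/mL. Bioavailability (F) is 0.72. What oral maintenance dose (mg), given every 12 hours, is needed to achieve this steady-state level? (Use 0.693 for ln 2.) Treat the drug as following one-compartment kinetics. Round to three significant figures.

Total Vd = 9.9 × 87 = 861.3 L
CL = 0.693 × Vd / t½ = 0.693 × 861.3 / 40.7 = 14.67 L/h
D = CL × Css × τ / F = 14.67 × 2.3 × 12 / 0.72 = 562.4 mg

562 mg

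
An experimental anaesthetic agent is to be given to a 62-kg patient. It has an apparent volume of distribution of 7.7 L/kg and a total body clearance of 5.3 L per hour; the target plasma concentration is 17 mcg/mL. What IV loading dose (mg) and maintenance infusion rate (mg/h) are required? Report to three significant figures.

(a) 8120 mg; (b) 90.1 mg/h

Vd(total) = 62 kg × 7.7 L/kg = 477.4 L
LD = Vd · C_target = 477.4 × 17 = 8116 mg
Maintenance infusion rate = CL × Css = 5.300 × 17 = 90.10 mg/h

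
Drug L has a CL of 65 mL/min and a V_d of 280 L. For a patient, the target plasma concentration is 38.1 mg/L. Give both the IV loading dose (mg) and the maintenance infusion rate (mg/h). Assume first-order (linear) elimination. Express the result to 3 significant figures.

(a) 10700 mg; (b) 149 mg/h

Loading dose = Vd × C = 280.0 × 38.1 = 10670 mg
CL = 65 mL/min × 60/1000 = 3.900 L/h
Maintenance: replace elimination → rate = CL × Css = 3.900 × 38.1 = 148.6 mg/h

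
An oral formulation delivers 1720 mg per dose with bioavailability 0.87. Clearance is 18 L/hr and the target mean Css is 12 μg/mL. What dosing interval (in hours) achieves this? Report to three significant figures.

6.93 h

F·D/τ = CL·Css → τ = F·D / (CL·Css).
τ = 0.87 × 1720 / (18 × 12) = 6.928 h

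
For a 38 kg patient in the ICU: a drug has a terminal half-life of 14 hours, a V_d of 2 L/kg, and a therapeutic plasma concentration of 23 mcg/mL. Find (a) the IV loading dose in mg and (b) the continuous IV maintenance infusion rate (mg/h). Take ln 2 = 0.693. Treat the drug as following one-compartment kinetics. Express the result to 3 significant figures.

(a) 1750 mg; (b) 86.5 mg/h

Vd = 2 L/kg × 38 kg = 76.00 L
LD = Vd × C = 76.00 × 23 = 1748 mg
CL = 0.693 × Vd / t½ = 0.693 × 76.00 / 14 = 3.762 L/h
Infusion rate = CL × Css = 3.762 × 23 = 86.53 mg/h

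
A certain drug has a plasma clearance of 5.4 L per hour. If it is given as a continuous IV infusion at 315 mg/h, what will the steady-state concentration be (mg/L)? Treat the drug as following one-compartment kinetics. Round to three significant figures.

Css = rate / CL = 315 / 5.400 = 58.33 mg/L

58.3 mg/L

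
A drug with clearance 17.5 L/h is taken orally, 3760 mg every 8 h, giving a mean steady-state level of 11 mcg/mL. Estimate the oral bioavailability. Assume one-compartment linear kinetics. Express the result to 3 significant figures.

F·D/τ = CL·Css at steady state → F = CL·Css·τ / D.
F = 17.5 × 11 × 8 / 3760 = 0.410

0.410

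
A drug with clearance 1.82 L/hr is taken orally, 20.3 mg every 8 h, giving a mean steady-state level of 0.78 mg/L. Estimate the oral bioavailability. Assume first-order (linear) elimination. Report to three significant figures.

0.559

F·D/τ = CL·Css at steady state → F = CL·Css·τ / D.
F = 1.82 × 0.78 × 8 / 20.3 = 0.559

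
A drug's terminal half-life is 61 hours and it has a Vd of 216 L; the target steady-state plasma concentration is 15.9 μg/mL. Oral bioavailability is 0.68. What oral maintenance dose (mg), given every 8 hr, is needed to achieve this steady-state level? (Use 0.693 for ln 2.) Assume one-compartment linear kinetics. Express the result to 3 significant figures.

CL = 0.693 × Vd / t½ = 0.693 × 216.0 / 61 = 2.454 L/h
D = CL × Css × τ / F = 2.454 × 15.9 × 8 / 0.68 = 459.0 mg

459 mg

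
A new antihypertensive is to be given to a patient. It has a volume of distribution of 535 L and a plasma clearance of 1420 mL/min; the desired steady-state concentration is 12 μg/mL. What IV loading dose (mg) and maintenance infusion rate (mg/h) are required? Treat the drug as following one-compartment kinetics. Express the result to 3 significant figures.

(a) 6420 mg; (b) 1020 mg/h

Loading: fill Vd to C_target → 535.0 L × 12 mg/L = 6420 mg
CL = 1420 mL/min × 60/1000 = 85.20 L/h
Infusion rate = 85.20 L/h × 12 mg/L = 1022 mg/h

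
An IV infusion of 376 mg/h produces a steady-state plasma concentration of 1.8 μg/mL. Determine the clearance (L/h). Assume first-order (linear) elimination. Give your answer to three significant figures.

209 L/h

At steady state, infusion rate = CL × Css, so CL = rate / Css.
CL = 376 / 1.8 = 208.9 L/h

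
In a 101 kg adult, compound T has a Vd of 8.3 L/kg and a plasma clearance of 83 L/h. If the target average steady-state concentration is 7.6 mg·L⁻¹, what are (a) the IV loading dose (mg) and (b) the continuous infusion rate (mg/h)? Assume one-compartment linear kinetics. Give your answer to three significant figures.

(a) 6370 mg; (b) 631 mg/h

Vd(total) = 101 kg × 8.3 L/kg = 838.3 L
Loading dose = Vd × C = 838.3 × 7.6 = 6371 mg
Maintenance: replace elimination → rate = CL × Css = 83.00 × 7.6 = 630.8 mg/h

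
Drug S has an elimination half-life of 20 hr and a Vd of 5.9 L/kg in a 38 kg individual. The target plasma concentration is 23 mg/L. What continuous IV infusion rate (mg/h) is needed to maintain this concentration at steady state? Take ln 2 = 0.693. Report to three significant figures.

Vd = 5.9 L/kg × 38 kg = 224.2 L
k = 0.693/20 = 0.03465 h⁻¹, so CL = k·Vd = 0.03465 × 224.2 = 7.769 L/h
Infusion rate = CL × Css = 7.769 × 23 = 178.7 mg/h

179 mg/h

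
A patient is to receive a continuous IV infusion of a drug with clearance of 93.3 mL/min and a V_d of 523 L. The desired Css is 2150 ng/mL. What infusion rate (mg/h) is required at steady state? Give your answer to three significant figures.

12.0 mg/h

Convert clearance: 93.3 mL/min × 60 min/h ÷ 1000 mL/L = 5.598 L/h
C = 2150 ng/mL = 2.150 mg/L
Maintenance depends on clearance, not Vd — rate in must match rate out.
Rate = CL × Css = 5.598 × 2.15 = 12.04 mg/h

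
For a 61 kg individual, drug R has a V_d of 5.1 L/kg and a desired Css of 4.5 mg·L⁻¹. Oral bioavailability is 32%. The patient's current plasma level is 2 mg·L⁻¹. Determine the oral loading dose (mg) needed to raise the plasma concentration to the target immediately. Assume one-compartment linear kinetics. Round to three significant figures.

Vd = 5.1 L/kg × 61 kg = 311.1 L
The loading dose fills Vd to the target concentration.
Concentration deficit ΔC = 4.5 − 2 = 2.500 mg/L
LD = Vd × ΔC / F = 311.1 × 2.500 / 0.32 = 2430 mg

2430 mg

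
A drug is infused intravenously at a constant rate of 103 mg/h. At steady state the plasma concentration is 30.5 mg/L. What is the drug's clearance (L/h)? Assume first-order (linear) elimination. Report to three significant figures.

3.38 L/h

At steady state, infusion rate = CL × Css, so CL = rate / Css.
CL = 103 / 30.5 = 3.377 L/h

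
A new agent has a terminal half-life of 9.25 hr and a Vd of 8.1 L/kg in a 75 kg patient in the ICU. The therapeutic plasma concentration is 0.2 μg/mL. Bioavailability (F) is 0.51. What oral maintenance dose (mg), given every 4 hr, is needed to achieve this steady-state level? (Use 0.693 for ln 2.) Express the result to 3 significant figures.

71.4 mg

Total Vd = 8.1 × 75 = 607.5 L
CL = 0.693 × Vd / t½ = 0.693 × 607.5 / 9.25 = 45.51 L/h
D = CL × Css × τ / F = 45.51 × 0.2 × 4 / 0.51 = 71.39 mg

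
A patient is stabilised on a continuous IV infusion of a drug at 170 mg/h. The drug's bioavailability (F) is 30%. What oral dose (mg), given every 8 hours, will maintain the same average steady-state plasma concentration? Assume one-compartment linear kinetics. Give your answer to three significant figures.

4530 mg

To maintain the same Css, the systemic dosing rate must be unchanged: F·D/τ = infusion rate.
D = rate × τ / F = 170 × 8 / 0.3 = 4533 mg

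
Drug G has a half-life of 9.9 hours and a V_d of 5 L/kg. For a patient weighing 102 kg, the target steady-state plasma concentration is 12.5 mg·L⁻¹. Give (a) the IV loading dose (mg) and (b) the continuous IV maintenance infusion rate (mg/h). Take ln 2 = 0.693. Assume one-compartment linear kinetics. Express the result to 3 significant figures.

Vd(total) = 102 kg × 5 L/kg = 510.0 L
LD = Vd × C = 510.0 × 12.5 = 6375 mg
CL = 0.693 × Vd / t½ = 0.693 × 510.0 / 9.9 = 35.70 L/h
Infusion rate = CL × Css = 35.70 × 12.5 = 446.3 mg/h

(a) 6380 mg; (b) 446 mg/h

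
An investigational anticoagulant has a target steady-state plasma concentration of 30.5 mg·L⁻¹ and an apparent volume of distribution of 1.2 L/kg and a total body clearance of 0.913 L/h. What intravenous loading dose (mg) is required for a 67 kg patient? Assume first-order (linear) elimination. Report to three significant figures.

Vd(total) = 67 kg × 1.2 L/kg = 80.40 L
LD = Vd × C = 80.40 × 30.50 = 2452 mg

2450 mg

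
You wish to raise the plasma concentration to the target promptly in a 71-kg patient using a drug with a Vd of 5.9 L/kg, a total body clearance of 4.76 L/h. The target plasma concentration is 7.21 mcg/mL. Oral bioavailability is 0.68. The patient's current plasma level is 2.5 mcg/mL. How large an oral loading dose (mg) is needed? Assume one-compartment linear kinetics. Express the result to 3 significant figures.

2900 mg

Total Vd = 5.9 × 71 = 418.9 L
LD is governed by Vd — clearance does not enter the loading-dose calculation.
Concentration deficit ΔC = 7.21 − 2.5 = 4.710 mg/L
LD = Vd × ΔC / F = 418.9 × 4.710 / 0.68 = 2901 mg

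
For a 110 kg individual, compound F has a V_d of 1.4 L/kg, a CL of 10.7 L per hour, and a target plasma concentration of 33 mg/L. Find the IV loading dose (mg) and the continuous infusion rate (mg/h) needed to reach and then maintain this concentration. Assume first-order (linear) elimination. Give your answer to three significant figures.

(a) 5080 mg; (b) 353 mg/h

Vd = 1.4 L/kg × 110 kg = 154.0 L
Loading dose = Vd × C = 154.0 × 33 = 5082 mg
Infusion rate = 10.70 L/h × 33 mg/L = 353.1 mg/h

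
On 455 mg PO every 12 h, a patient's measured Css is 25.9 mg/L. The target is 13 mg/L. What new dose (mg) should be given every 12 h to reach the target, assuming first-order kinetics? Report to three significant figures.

228 mg

For first-order elimination, Css ∝ F·D/(CL·τ); F and CL are unchanged, so Css ∝ D/τ.
D₂ = D₁ × (Css,target / Css,current) = 455 × 13/25.9 = 228.4 mg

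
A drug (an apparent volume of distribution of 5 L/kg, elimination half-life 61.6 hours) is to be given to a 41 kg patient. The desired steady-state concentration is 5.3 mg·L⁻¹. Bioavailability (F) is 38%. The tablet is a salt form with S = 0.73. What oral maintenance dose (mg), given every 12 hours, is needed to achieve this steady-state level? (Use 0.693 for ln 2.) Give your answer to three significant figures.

Vd = 5 L/kg × 41 kg = 205.0 L
k = 0.693/61.6 = 0.01125 h⁻¹, so CL = k·Vd = 0.01125 × 205.0 = 2.306 L/h
D = CL × Css × τ / F / S = 2.306 × 5.3 × 12 / 0.38 / 0.73 = 528.7 mg

529 mg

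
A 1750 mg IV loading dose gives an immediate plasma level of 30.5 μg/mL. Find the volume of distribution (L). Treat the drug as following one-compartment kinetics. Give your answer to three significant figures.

57.4 L

Immediately after an IV bolus, C₀ = Dose / Vd, so Vd = Dose / C₀.
Vd = 1750 / 30.5 = 57.38 L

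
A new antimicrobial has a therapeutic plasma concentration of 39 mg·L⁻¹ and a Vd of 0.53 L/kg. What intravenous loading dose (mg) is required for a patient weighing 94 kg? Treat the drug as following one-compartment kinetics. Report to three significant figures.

Vd = 0.53 L/kg × 94 kg = 49.82 L
LD = Vd × C = 49.82 × 39.00 = 1943 mg

1940 mg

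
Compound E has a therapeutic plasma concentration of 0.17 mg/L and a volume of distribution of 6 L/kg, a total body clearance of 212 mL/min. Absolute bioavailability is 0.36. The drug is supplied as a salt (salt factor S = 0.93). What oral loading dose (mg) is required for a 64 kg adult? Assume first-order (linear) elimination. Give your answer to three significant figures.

195 mg

Vd(total) = 64 kg × 6 L/kg = 384.0 L
LD = Vd × C / F / S = 384.0 × 0.1700 / 0.36 / 0.93 = 195.0 mg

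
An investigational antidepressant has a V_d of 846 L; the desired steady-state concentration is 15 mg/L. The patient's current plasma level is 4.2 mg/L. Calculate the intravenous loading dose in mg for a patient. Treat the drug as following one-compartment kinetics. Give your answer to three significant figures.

9140 mg

Concentration deficit ΔC = 15 − 4.2 = 10.80 mg/L
LD = Vd × ΔC = 846.0 × 10.80 = 9137 mg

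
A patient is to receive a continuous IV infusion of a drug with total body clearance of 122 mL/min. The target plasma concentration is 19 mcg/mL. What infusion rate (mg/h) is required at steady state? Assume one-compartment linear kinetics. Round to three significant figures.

139 mg/h

CL = 122 mL/min × 60/1000 = 7.320 L/h
At steady state, infusion rate equals elimination rate: rate in = CL × Css.
R₀ = 7.320 × 19 = 139.1 mg/h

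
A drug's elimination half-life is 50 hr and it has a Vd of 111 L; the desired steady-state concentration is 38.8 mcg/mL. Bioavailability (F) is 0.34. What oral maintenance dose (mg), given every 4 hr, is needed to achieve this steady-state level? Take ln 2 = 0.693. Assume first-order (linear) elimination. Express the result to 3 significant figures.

CL = ln 2 · Vd / t½ = 0.693 × 111.0 / 50 = 1.538 L/h
D = CL × Css × τ / F = 1.538 × 38.8 × 4 / 0.34 = 702.1 mg

702 mg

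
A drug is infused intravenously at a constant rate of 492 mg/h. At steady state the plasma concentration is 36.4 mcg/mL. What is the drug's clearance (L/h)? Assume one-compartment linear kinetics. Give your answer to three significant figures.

At steady state, infusion rate = CL × Css, so CL = rate / Css.
CL = 492 / 36.4 = 13.52 L/h

13.5 L/h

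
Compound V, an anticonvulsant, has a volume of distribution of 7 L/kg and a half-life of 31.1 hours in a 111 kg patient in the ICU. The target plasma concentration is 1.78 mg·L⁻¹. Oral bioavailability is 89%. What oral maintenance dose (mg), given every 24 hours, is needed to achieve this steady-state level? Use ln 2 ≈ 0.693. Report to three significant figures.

831 mg

Total Vd = 7 × 111 = 777.0 L
k = 0.693/31.1 = 0.02228 h⁻¹, so CL = k·Vd = 0.02228 × 777.0 = 17.31 L/h
D = CL × Css × τ / F = 17.31 × 1.78 × 24 / 0.89 = 830.9 mg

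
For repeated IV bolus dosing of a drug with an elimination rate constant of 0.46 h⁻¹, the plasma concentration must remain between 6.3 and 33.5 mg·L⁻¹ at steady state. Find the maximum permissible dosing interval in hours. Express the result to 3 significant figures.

Between IV bolus doses, concentration decays as C = C₀·e^(−kτ), so C_peak/C_trough = e^(kτ).
τ_max = ln(C_peak/C_trough) / k = ln(33.5/6.3) / 0.4600 = 1.671 / 0.4600 = 3.633 h

3.63 h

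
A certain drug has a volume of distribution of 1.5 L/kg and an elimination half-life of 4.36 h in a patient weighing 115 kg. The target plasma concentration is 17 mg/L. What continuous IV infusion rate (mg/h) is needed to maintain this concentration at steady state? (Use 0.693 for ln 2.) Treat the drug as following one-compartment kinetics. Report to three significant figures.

466 mg/h

Vd(total) = 115 kg × 1.5 L/kg = 172.5 L
k = 0.693/4.36 = 0.1589 h⁻¹, so CL = k·Vd = 0.1589 × 172.5 = 27.41 L/h
Infusion rate = CL × Css = 27.41 × 17 = 466.0 mg/h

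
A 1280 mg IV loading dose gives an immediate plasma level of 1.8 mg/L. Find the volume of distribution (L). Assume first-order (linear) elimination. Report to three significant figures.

711 L

Immediately after an IV bolus, C₀ = Dose / Vd, so Vd = Dose / C₀.
Vd = 1280 / 1.8 = 711.1 L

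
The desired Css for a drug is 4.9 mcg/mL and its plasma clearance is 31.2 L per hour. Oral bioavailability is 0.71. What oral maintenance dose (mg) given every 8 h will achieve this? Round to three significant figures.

1720 mg

D = CL × Css × τ / F = 31.20 × 4.9 × 8 / 0.71 = 1723 mg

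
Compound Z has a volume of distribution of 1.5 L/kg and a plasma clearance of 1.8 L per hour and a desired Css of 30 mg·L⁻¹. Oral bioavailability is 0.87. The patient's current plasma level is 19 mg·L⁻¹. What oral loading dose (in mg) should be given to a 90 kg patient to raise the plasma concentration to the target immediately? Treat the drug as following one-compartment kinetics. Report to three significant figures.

Total Vd = 1.5 × 90 = 135.0 L
Loading dose depends on Vd (not clearance): it fills the distribution volume.
Concentration deficit ΔC = 30 − 19 = 11.00 mg/L
LD = Vd × ΔC / F = 135.0 × 11.00 / 0.87 = 1707 mg

1710 mg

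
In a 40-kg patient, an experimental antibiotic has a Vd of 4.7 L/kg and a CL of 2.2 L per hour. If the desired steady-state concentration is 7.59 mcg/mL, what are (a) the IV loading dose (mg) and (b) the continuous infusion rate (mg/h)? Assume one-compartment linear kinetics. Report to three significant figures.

Total Vd = 4.7 × 40 = 188.0 L
LD = Vd · C_target = 188.0 × 7.59 = 1427 mg
Maintenance infusion rate = CL × Css = 2.200 × 7.59 = 16.70 mg/h

(a) 1430 mg; (b) 16.7 mg/h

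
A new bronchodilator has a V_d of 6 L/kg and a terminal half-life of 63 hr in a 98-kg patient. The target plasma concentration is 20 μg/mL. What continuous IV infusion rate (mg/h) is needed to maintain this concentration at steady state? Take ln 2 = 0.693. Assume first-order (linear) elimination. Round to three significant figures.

Total Vd = 6 × 98 = 588.0 L
CL = 0.693 × Vd / t½ = 0.693 × 588.0 / 63 = 6.468 L/h
Infusion rate = CL × Css = 6.468 × 20 = 129.4 mg/h

129 mg/h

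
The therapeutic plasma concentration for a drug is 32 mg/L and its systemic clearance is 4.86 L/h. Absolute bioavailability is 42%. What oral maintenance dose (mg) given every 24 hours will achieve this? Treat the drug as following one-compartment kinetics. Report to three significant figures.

D = CL × Css × τ / F = 4.860 × 32 × 24 / 0.42 = 8887 mg

8890 mg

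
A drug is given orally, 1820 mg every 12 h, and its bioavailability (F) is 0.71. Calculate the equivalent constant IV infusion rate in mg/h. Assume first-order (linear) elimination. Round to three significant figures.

Equivalent systemic input: infusion rate = F·D/τ.
Rate = 0.71 × 1820 / 12 = 107.7 mg/h

108 mg/h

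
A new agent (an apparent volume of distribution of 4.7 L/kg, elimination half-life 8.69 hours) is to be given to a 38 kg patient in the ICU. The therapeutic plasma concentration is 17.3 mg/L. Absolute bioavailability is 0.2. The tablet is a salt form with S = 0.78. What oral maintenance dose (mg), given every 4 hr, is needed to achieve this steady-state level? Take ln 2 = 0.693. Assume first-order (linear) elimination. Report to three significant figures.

Vd(total) = 38 kg × 4.7 L/kg = 178.6 L
CL = ln 2 · Vd / t½ = 0.693 × 178.6 / 8.69 = 14.24 L/h
D = CL × Css × τ / F / S = 14.24 × 17.3 × 4 / 0.2 / 0.78 = 6317 mg

6320 mg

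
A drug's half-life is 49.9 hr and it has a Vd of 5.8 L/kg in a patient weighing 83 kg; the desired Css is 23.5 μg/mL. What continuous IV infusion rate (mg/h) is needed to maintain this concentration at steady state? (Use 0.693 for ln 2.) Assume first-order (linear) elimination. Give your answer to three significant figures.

Vd = 5.8 L/kg × 83 kg = 481.4 L
k = 0.693/49.9 = 0.01389 h⁻¹, so CL = k·Vd = 0.01389 × 481.4 = 6.687 L/h
Infusion rate = CL × Css = 6.687 × 23.5 = 157.1 mg/h

157 mg/h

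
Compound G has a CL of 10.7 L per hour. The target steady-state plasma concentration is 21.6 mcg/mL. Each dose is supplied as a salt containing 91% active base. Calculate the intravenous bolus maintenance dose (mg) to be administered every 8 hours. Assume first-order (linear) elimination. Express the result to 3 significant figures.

D = CL × Css × τ / S = 10.70 × 21.6 × 8 / 0.91 = 2032 mg

2030 mg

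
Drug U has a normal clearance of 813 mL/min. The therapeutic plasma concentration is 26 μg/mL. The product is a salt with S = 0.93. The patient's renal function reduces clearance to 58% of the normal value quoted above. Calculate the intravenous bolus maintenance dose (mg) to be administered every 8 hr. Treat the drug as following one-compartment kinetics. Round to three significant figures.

6330 mg

CL = 813 mL/min × 60/1000 = 48.78 L/h
Patient clearance = 0.58 × 48.78 = 28.29 L/h
D = CL × Css × τ / S = 28.29 × 26 × 8 / 0.93 = 6327 mg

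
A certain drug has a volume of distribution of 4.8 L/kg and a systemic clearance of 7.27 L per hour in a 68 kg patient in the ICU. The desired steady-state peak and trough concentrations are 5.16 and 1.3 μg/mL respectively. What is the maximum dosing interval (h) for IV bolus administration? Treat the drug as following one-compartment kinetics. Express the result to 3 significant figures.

Vd(total) = 68 kg × 4.8 L/kg = 326.4 L
k = CL / Vd = 7.270 / 326.4 = 0.02227 h⁻¹
Between IV bolus doses, concentration decays as C = C₀·e^(−kτ), so C_peak/C_trough = e^(kτ).
τ_max = ln(C_peak/C_trough) / k = ln(5.16/1.3) / 0.02227 = 1.379 / 0.02227 = 61.92 h

61.9 h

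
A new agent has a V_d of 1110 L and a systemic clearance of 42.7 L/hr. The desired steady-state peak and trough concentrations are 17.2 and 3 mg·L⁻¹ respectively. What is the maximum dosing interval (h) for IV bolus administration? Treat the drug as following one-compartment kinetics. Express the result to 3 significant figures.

k = CL / Vd = 42.70 / 1110 = 0.03847 h⁻¹
Between IV bolus doses, concentration decays as C = C₀·e^(−kτ), so C_peak/C_trough = e^(kτ).
τ_max = ln(C_peak/C_trough) / k = ln(17.2/3) / 0.03847 = 1.746 / 0.03847 = 45.39 h

45.4 h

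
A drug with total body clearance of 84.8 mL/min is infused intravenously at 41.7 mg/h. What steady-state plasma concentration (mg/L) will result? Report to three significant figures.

CL = 84.8 mL/min = 84.8 × 0.06 = 5.088 L/h
Css = rate / CL = 41.7 / 5.088 = 8.196 mg/L

8.20 mg/L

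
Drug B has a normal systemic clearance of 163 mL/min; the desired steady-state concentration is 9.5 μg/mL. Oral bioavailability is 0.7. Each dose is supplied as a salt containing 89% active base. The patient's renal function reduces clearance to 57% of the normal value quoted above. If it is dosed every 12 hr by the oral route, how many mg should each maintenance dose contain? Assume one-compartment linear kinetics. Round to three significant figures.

CL = 163 mL/min × 60/1000 = 9.780 L/h
Patient clearance = 0.57 × 9.780 = 5.575 L/h
At steady state, dose per interval replaces the amount cleared in that interval: F·S·D/τ = CL·Css.
D = CL × Css × τ / F / S = 5.575 × 9.5 × 12 / 0.7 / 0.89 = 1020 mg

1020 mg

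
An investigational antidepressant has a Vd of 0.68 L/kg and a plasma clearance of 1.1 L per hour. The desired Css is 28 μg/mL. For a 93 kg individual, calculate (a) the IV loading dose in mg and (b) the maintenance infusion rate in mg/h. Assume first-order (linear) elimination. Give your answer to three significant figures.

(a) 1770 mg; (b) 30.8 mg/h

Total Vd = 0.68 × 93 = 63.24 L
Loading dose = Vd × C = 63.24 × 28 = 1771 mg
Infusion rate = 1.100 L/h × 28 mg/L = 30.80 mg/h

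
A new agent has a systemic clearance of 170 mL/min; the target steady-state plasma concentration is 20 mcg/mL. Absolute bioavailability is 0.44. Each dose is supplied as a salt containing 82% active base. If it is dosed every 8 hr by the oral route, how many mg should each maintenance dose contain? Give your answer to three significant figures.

4520 mg

Convert clearance: 170 mL/min × 60 min/h ÷ 1000 mL/L = 10.20 L/h
At steady state, dose per interval replaces the amount cleared in that interval: F·S·D/τ = CL·Css.
D = CL × Css × τ / F / S = 10.20 × 20 × 8 / 0.44 / 0.82 = 4523 mg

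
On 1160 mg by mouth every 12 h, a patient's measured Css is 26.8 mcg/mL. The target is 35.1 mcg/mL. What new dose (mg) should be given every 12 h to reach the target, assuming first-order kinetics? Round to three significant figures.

With linear kinetics, Css is proportional to dose rate (D/τ) at fixed clearance.
D₂ = D₁ × (Css,target / Css,current) = 1160 × 35.1/26.8 = 1519 mg

1520 mg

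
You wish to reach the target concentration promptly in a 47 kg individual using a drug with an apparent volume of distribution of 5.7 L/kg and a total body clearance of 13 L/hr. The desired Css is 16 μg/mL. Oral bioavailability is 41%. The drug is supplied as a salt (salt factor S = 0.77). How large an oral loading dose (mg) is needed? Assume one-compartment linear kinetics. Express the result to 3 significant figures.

13600 mg

Vd(total) = 47 kg × 5.7 L/kg = 267.9 L
LD = Vd × C / F / S = 267.9 × 16.00 / 0.41 / 0.77 = 13580 mg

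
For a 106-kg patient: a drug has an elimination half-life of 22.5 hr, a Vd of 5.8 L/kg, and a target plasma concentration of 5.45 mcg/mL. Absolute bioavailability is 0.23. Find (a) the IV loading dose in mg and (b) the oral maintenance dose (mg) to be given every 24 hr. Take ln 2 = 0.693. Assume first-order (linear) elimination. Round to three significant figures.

(a) 3350 mg; (b) 10800 mg

Total Vd = 5.8 × 106 = 614.8 L
LD = Vd × C = 614.8 × 5.45 = 3351 mg
CL = 0.693 × Vd / t½ = 0.693 × 614.8 / 22.5 = 18.94 L/h
D = CL × Css × τ / F = 18.94 × 5.45 × 24 / 0.23 = 10770 mg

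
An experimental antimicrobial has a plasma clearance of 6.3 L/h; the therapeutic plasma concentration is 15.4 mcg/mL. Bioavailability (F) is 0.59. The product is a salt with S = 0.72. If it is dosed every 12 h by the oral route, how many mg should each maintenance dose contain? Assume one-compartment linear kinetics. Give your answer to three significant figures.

D = CL × Css × τ / F / S = 6.300 × 15.4 × 12 / 0.59 / 0.72 = 2741 mg

2740 mg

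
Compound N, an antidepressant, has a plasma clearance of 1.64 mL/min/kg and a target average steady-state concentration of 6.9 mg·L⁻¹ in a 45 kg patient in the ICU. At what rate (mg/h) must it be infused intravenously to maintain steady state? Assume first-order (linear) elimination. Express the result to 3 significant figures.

30.6 mg/h

CL = 1.64 mL/min/kg × 45 kg = 73.80 mL/min = 73.80 × 60/1000 = 4.428 L/h
R₀ = 4.428 × 6.9 = 30.55 mg/h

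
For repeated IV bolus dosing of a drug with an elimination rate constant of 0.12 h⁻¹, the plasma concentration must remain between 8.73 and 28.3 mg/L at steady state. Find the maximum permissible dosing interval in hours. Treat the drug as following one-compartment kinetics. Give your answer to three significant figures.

9.80 h

Between IV bolus doses, concentration decays as C = C₀·e^(−kτ), so C_peak/C_trough = e^(kτ).
τ_max = ln(C_peak/C_trough) / k = ln(28.3/8.73) / 0.1200 = 1.176 / 0.1200 = 9.800 h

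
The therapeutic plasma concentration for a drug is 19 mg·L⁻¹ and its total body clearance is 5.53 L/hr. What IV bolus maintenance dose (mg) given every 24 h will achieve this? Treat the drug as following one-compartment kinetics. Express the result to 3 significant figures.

D = CL × Css × τ = 5.530 × 19 × 24 = 2522 mg

2520 mg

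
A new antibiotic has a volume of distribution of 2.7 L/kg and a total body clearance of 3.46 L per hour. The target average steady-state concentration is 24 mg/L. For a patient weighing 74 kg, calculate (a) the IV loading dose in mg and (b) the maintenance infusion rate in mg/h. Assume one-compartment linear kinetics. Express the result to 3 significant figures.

Vd = 2.7 L/kg × 74 kg = 199.8 L
LD = Vd · C_target = 199.8 × 24 = 4795 mg
Infusion rate = 3.460 L/h × 24 mg/L = 83.04 mg/h

(a) 4800 mg; (b) 83.0 mg/h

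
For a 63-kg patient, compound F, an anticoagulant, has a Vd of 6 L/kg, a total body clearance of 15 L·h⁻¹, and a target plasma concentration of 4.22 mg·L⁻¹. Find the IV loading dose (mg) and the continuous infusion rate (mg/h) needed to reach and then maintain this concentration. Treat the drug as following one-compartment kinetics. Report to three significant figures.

(a) 1600 mg; (b) 63.3 mg/h

Vd = 6 L/kg × 63 kg = 378.0 L
LD = Vd · C_target = 378.0 × 4.22 = 1595 mg
Infusion rate = 15.00 L/h × 4.22 mg/L = 63.30 mg/h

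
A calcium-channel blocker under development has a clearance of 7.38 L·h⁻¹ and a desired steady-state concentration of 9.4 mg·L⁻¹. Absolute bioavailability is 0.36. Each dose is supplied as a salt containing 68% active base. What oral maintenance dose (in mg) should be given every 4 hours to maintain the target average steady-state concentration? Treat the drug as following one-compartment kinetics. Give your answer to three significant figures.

1130 mg

D = CL × Css × τ / F / S = 7.380 × 9.4 × 4 / 0.36 / 0.68 = 1134 mg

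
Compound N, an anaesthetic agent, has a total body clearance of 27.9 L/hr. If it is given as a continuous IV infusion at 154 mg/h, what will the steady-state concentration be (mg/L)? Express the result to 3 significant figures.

Css = rate / CL = 154 / 27.90 = 5.520 mg/L

5.52 mg/L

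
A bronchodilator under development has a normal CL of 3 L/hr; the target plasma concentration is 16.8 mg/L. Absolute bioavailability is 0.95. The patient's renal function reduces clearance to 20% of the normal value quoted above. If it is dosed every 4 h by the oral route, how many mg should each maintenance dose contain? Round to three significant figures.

Patient clearance = 0.2 × 3.000 = 0.6000 L/h
D = CL × Css × τ / F = 0.6000 × 16.8 × 4 / 0.95 = 42.44 mg

42.4 mg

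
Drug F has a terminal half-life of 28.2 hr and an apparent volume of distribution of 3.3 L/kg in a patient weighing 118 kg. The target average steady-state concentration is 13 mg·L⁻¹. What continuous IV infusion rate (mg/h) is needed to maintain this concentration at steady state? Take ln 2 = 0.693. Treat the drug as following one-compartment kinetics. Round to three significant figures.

Vd(total) = 118 kg × 3.3 L/kg = 389.4 L
CL = ln 2 · Vd / t½ = 0.693 × 389.4 / 28.2 = 9.569 L/h
Infusion rate = CL × Css = 9.569 × 13 = 124.4 mg/h

124 mg/h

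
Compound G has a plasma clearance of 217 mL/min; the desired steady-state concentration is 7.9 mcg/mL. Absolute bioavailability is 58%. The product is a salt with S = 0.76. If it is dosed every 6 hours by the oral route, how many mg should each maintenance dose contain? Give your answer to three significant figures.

1400 mg

Convert clearance: 217 mL/min × 60 min/h ÷ 1000 mL/L = 13.02 L/h
D = CL × Css × τ / F / S = 13.02 × 7.9 × 6 / 0.58 / 0.76 = 1400 mg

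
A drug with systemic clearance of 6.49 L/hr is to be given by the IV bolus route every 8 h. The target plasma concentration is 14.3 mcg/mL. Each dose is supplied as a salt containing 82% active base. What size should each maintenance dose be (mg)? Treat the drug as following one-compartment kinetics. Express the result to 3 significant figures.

905 mg

D = CL × Css × τ / S = 6.490 × 14.3 × 8 / 0.82 = 905.4 mg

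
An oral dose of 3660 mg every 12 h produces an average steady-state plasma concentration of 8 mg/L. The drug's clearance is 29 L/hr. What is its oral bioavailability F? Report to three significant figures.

0.761

F·D/τ = CL·Css at steady state → F = CL·Css·τ / D.
F = 29 × 8 × 12 / 3660 = 0.761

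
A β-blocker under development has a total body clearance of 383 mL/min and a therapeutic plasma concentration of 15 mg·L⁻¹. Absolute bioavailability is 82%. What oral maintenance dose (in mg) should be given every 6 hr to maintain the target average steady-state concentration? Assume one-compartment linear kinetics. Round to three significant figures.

2520 mg

CL = 383 mL/min = 383 × 0.06 = 22.98 L/h
D = CL × Css × τ / F = 22.98 × 15 × 6 / 0.82 = 2522 mg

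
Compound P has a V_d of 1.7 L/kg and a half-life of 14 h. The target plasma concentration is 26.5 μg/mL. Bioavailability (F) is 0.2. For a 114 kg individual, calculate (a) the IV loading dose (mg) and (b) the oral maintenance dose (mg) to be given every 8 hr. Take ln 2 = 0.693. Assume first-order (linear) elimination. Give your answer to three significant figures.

Vd = 1.7 L/kg × 114 kg = 193.8 L
LD = Vd × C = 193.8 × 26.5 = 5136 mg
CL = 0.693 × Vd / t½ = 0.693 × 193.8 / 14 = 9.593 L/h
D = CL × Css × τ / F = 9.593 × 26.5 × 8 / 0.2 = 10170 mg

(a) 5140 mg; (b) 10200 mg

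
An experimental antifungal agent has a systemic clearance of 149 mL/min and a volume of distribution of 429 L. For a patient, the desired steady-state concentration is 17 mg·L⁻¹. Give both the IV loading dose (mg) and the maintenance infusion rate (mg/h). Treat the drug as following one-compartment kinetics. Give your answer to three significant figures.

LD = Vd · C_target = 429.0 × 17 = 7293 mg
Convert clearance: 149 mL/min × 60 min/h ÷ 1000 mL/L = 8.940 L/h
Infusion rate = 8.940 L/h × 17 mg/L = 152.0 mg/h

(a) 7290 mg; (b) 152 mg/h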